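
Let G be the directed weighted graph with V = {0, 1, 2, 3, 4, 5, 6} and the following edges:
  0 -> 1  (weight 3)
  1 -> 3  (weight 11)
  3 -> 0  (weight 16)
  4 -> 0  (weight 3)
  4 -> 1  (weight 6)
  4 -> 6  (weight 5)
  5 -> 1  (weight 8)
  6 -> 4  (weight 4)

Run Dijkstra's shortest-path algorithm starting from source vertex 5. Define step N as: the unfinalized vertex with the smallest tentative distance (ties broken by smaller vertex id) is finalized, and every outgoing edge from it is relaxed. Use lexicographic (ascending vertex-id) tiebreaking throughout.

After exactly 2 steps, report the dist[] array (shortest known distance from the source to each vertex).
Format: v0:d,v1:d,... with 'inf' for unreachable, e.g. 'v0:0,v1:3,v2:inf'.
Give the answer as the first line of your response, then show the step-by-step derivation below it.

v0:inf,v1:8,v2:inf,v3:19,v4:inf,v5:0,v6:inf

step 1: dist = v0:inf,v1:8,v2:inf,v3:inf,v4:inf,v5:0,v6:inf
step 2: dist = v0:inf,v1:8,v2:inf,v3:19,v4:inf,v5:0,v6:inf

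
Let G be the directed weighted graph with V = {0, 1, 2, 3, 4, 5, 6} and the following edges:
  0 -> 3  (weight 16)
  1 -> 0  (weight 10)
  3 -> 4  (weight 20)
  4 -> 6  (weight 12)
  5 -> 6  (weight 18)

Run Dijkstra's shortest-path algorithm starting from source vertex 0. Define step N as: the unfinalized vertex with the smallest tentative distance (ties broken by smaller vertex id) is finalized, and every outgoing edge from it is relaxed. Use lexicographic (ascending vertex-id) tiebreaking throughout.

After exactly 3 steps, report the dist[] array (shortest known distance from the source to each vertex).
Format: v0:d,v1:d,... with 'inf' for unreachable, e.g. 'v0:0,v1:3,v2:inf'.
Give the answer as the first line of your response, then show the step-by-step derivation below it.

v0:0,v1:inf,v2:inf,v3:16,v4:36,v5:inf,v6:48

step 1: dist = v0:0,v1:inf,v2:inf,v3:16,v4:inf,v5:inf,v6:inf
step 2: dist = v0:0,v1:inf,v2:inf,v3:16,v4:36,v5:inf,v6:inf
step 3: dist = v0:0,v1:inf,v2:inf,v3:16,v4:36,v5:inf,v6:48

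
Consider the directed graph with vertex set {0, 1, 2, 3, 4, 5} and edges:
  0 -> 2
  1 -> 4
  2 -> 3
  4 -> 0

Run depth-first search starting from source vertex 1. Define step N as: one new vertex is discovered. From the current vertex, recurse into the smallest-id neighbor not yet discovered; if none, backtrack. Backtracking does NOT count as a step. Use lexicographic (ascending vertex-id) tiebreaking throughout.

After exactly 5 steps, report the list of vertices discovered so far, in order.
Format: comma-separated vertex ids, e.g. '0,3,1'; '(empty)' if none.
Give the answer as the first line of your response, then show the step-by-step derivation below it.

1,4,0,2,3

step 1: discover 1; path=1; order=1
step 2: discover 4; path=1>4; order=1,4
step 3: discover 0; path=1>4>0; order=1,4,0
step 4: discover 2; path=1>4>0>2; order=1,4,0,2
step 5: discover 3; path=1>4>0>2>3; order=1,4,0,2,3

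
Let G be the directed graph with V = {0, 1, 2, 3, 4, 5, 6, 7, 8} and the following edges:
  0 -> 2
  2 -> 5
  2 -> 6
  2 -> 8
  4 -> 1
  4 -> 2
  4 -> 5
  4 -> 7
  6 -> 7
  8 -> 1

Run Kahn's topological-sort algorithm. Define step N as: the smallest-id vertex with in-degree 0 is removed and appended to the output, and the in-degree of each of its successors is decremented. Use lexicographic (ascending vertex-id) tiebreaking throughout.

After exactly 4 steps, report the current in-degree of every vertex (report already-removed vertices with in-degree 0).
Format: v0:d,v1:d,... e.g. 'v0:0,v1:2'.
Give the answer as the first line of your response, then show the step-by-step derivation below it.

v0:0,v1:1,v2:0,v3:0,v4:0,v5:0,v6:0,v7:1,v8:0

step 1: output 0; order=[0]; indeg=(0,2,1,0,0,2,1,2,1)
step 2: output 3; order=[0,3]; indeg=(0,2,1,0,0,2,1,2,1)
step 3: output 4; order=[0,3,4]; indeg=(0,1,0,0,0,1,1,1,1)
step 4: output 2; order=[0,3,4,2]; indeg=(0,1,0,0,0,0,0,1,0)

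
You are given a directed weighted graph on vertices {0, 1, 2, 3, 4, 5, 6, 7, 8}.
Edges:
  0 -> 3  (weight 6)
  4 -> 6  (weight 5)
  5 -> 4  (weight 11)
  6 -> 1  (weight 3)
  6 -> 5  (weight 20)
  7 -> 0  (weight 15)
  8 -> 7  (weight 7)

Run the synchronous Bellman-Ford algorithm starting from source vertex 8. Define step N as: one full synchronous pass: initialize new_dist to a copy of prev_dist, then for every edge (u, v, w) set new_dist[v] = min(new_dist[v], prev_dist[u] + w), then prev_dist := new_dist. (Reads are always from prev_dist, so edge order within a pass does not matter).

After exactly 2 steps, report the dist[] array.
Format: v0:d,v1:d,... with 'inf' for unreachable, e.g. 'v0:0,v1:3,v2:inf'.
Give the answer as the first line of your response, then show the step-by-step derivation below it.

v0:22,v1:inf,v2:inf,v3:inf,v4:inf,v5:inf,v6:inf,v7:7,v8:0

step 1: dist = v0:inf,v1:inf,v2:inf,v3:inf,v4:inf,v5:inf,v6:inf,v7:7,v8:0
step 2: dist = v0:22,v1:inf,v2:inf,v3:inf,v4:inf,v5:inf,v6:inf,v7:7,v8:0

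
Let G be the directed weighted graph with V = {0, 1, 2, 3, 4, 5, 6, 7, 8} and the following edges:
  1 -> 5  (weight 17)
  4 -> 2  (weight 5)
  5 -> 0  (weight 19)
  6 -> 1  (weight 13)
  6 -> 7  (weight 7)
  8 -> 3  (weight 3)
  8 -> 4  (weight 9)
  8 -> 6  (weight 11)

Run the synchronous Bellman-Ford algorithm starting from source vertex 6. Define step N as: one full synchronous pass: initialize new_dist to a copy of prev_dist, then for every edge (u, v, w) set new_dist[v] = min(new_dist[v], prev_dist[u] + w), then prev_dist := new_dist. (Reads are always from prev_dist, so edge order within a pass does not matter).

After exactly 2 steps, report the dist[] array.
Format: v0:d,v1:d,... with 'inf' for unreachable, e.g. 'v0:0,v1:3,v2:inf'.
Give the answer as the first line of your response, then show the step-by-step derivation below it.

v0:inf,v1:13,v2:inf,v3:inf,v4:inf,v5:30,v6:0,v7:7,v8:inf

step 1: dist = v0:inf,v1:13,v2:inf,v3:inf,v4:inf,v5:inf,v6:0,v7:7,v8:inf
step 2: dist = v0:inf,v1:13,v2:inf,v3:inf,v4:inf,v5:30,v6:0,v7:7,v8:inf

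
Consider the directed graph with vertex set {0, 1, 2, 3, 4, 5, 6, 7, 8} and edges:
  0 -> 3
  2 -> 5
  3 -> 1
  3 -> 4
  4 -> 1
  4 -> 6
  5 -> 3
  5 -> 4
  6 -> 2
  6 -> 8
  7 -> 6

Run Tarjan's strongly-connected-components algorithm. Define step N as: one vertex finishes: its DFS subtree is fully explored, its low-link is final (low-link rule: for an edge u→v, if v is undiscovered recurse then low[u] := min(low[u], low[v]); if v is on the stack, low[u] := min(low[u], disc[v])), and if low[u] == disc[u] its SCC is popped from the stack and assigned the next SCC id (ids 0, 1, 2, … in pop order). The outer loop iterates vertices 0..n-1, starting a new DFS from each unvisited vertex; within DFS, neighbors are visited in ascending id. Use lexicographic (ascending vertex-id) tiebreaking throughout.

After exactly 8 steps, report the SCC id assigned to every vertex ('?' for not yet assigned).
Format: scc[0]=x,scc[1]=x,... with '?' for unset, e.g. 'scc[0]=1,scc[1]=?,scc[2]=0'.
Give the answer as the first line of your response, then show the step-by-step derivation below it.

scc[0]=3,scc[1]=0,scc[2]=2,scc[3]=2,scc[4]=2,scc[5]=2,scc[6]=2,scc[7]=?,scc[8]=1

step 1: low=(low[0]=0,low[1]=2,low[2]=?,low[3]=1,low[4]=?,low[5]=?,low[6]=?,low[7]=?,low[8]=?); scc=(scc[0]=?,scc[1]=0,scc[2]=?,scc[3]=?,scc[4]=?,scc[5]=?,scc[6]=?,scc[7]=?,scc[8]=?)
step 2: low=(low[0]=0,low[1]=2,low[2]=5,low[3]=1,low[4]=3,low[5]=1,low[6]=4,low[7]=?,low[8]=?); scc=(scc[0]=?,scc[1]=0,scc[2]=?,scc[3]=?,scc[4]=?,scc[5]=?,scc[6]=?,scc[7]=?,scc[8]=?)
step 3: low=(low[0]=0,low[1]=2,low[2]=1,low[3]=1,low[4]=3,low[5]=1,low[6]=4,low[7]=?,low[8]=?); scc=(scc[0]=?,scc[1]=0,scc[2]=?,scc[3]=?,scc[4]=?,scc[5]=?,scc[6]=?,scc[7]=?,scc[8]=?)
step 4: low=(low[0]=0,low[1]=2,low[2]=1,low[3]=1,low[4]=3,low[5]=1,low[6]=1,low[7]=?,low[8]=7); scc=(scc[0]=?,scc[1]=0,scc[2]=?,scc[3]=?,scc[4]=?,scc[5]=?,scc[6]=?,scc[7]=?,scc[8]=1)
step 5: low=(low[0]=0,low[1]=2,low[2]=1,low[3]=1,low[4]=3,low[5]=1,low[6]=1,low[7]=?,low[8]=7); scc=(scc[0]=?,scc[1]=0,scc[2]=?,scc[3]=?,scc[4]=?,scc[5]=?,scc[6]=?,scc[7]=?,scc[8]=1)
step 6: low=(low[0]=0,low[1]=2,low[2]=1,low[3]=1,low[4]=1,low[5]=1,low[6]=1,low[7]=?,low[8]=7); scc=(scc[0]=?,scc[1]=0,scc[2]=?,scc[3]=?,scc[4]=?,scc[5]=?,scc[6]=?,scc[7]=?,scc[8]=1)
step 7: low=(low[0]=0,low[1]=2,low[2]=1,low[3]=1,low[4]=1,low[5]=1,low[6]=1,low[7]=?,low[8]=7); scc=(scc[0]=?,scc[1]=0,scc[2]=2,scc[3]=2,scc[4]=2,scc[5]=2,scc[6]=2,scc[7]=?,scc[8]=1)
step 8: low=(low[0]=0,low[1]=2,low[2]=1,low[3]=1,low[4]=1,low[5]=1,low[6]=1,low[7]=?,low[8]=7); scc=(scc[0]=3,scc[1]=0,scc[2]=2,scc[3]=2,scc[4]=2,scc[5]=2,scc[6]=2,scc[7]=?,scc[8]=1)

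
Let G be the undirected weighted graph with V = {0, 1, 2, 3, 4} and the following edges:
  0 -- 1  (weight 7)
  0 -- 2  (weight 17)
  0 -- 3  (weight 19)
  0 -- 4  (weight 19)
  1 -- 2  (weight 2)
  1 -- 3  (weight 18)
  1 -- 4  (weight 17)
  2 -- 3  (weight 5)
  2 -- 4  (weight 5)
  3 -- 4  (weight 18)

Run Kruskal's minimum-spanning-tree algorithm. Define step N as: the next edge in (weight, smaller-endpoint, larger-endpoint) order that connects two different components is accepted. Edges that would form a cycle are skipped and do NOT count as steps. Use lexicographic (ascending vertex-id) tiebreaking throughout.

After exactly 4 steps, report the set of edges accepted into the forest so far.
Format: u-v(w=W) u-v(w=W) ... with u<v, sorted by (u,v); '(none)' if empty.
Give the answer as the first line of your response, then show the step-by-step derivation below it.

0-1(w=7) 1-2(w=2) 2-3(w=5) 2-4(w=5)

step 1: add edge 1-2 (w=2); MST = {1-2(w=2)}
step 2: add edge 2-3 (w=5); MST = {1-2(w=2) 2-3(w=5)}
step 3: add edge 2-4 (w=5); MST = {1-2(w=2) 2-3(w=5) 2-4(w=5)}
step 4: add edge 0-1 (w=7); MST = {0-1(w=7) 1-2(w=2) 2-3(w=5) 2-4(w=5)}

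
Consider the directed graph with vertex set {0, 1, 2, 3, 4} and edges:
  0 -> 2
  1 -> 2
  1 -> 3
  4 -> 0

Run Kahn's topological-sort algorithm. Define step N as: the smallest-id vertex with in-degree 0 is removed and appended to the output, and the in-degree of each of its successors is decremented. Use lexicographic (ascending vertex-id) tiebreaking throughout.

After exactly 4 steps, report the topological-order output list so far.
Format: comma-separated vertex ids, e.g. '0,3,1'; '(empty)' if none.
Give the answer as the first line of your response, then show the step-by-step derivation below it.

1,3,4,0

step 1: output 1; order=[1]; indeg=(1,0,1,0,0)
step 2: output 3; order=[1,3]; indeg=(1,0,1,0,0)
step 3: output 4; order=[1,3,4]; indeg=(0,0,1,0,0)
step 4: output 0; order=[1,3,4,0]; indeg=(0,0,0,0,0)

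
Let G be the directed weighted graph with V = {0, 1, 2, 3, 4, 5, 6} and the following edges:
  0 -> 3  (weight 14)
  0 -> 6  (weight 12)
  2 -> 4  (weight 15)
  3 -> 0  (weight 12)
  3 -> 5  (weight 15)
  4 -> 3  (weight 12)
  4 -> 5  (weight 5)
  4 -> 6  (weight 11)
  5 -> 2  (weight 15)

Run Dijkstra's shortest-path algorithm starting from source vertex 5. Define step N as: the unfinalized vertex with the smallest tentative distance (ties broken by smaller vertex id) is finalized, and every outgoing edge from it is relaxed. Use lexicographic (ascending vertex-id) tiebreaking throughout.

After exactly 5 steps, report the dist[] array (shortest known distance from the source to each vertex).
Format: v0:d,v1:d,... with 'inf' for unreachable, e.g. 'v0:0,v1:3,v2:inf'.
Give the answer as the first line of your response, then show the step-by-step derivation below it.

v0:54,v1:inf,v2:15,v3:42,v4:30,v5:0,v6:41

step 1: dist = v0:inf,v1:inf,v2:15,v3:inf,v4:inf,v5:0,v6:inf
step 2: dist = v0:inf,v1:inf,v2:15,v3:inf,v4:30,v5:0,v6:inf
step 3: dist = v0:inf,v1:inf,v2:15,v3:42,v4:30,v5:0,v6:41
step 4: dist = v0:inf,v1:inf,v2:15,v3:42,v4:30,v5:0,v6:41
step 5: dist = v0:54,v1:inf,v2:15,v3:42,v4:30,v5:0,v6:41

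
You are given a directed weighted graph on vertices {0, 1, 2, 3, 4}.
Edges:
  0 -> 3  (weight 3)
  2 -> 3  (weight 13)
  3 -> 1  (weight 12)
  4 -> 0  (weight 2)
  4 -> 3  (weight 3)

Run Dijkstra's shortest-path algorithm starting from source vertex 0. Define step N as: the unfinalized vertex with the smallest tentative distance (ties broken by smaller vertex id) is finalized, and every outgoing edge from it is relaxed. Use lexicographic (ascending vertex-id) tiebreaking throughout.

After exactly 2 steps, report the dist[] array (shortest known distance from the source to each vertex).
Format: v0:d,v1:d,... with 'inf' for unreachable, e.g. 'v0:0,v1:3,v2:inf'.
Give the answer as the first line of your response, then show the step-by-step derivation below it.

v0:0,v1:15,v2:inf,v3:3,v4:inf

step 1: dist = v0:0,v1:inf,v2:inf,v3:3,v4:inf
step 2: dist = v0:0,v1:15,v2:inf,v3:3,v4:inf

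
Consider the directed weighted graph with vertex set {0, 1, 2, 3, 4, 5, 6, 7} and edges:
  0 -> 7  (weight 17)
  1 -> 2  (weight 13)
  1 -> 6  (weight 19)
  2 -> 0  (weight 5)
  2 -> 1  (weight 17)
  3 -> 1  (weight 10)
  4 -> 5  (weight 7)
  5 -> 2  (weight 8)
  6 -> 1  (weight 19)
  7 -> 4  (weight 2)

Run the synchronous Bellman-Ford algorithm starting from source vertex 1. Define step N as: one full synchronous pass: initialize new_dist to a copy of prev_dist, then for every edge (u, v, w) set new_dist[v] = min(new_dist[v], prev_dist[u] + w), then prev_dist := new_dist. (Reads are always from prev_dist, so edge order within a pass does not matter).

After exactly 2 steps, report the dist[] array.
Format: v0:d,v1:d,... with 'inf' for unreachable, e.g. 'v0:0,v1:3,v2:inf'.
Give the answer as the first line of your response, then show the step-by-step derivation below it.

v0:18,v1:0,v2:13,v3:inf,v4:inf,v5:inf,v6:19,v7:inf

step 1: dist = v0:inf,v1:0,v2:13,v3:inf,v4:inf,v5:inf,v6:19,v7:inf
step 2: dist = v0:18,v1:0,v2:13,v3:inf,v4:inf,v5:inf,v6:19,v7:inf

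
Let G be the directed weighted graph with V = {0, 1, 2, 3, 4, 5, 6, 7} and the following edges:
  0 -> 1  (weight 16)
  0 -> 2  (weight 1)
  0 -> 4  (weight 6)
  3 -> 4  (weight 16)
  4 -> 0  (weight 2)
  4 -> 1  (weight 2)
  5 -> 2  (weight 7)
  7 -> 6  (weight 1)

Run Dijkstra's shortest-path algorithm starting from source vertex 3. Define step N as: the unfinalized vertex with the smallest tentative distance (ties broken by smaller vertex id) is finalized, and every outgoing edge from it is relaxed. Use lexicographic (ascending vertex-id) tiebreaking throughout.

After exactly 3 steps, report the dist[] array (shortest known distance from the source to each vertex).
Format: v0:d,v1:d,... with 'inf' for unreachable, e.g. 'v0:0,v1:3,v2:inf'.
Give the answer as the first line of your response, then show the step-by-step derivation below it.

v0:18,v1:18,v2:19,v3:0,v4:16,v5:inf,v6:inf,v7:inf

step 1: dist = v0:inf,v1:inf,v2:inf,v3:0,v4:16,v5:inf,v6:inf,v7:inf
step 2: dist = v0:18,v1:18,v2:inf,v3:0,v4:16,v5:inf,v6:inf,v7:inf
step 3: dist = v0:18,v1:18,v2:19,v3:0,v4:16,v5:inf,v6:inf,v7:inf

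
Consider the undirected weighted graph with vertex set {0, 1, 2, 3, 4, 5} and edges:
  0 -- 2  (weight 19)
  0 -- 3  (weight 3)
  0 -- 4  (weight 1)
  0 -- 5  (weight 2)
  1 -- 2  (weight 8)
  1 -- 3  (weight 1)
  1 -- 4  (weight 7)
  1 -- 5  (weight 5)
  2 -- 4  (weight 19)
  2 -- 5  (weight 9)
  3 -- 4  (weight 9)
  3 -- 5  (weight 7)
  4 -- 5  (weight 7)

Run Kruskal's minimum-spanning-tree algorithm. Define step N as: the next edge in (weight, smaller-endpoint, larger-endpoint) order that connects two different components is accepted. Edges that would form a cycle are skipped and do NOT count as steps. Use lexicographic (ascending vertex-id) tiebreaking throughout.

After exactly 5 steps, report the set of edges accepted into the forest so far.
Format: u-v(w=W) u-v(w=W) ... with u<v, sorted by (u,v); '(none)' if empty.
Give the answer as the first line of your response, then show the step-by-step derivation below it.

0-3(w=3) 0-4(w=1) 0-5(w=2) 1-2(w=8) 1-3(w=1)

step 1: add edge 0-4 (w=1); MST = {0-4(w=1)}
step 2: add edge 1-3 (w=1); MST = {0-4(w=1) 1-3(w=1)}
step 3: add edge 0-5 (w=2); MST = {0-4(w=1) 0-5(w=2) 1-3(w=1)}
step 4: add edge 0-3 (w=3); MST = {0-3(w=3) 0-4(w=1) 0-5(w=2) 1-3(w=1)}
step 5: add edge 1-2 (w=8); MST = {0-3(w=3) 0-4(w=1) 0-5(w=2) 1-2(w=8) 1-3(w=1)}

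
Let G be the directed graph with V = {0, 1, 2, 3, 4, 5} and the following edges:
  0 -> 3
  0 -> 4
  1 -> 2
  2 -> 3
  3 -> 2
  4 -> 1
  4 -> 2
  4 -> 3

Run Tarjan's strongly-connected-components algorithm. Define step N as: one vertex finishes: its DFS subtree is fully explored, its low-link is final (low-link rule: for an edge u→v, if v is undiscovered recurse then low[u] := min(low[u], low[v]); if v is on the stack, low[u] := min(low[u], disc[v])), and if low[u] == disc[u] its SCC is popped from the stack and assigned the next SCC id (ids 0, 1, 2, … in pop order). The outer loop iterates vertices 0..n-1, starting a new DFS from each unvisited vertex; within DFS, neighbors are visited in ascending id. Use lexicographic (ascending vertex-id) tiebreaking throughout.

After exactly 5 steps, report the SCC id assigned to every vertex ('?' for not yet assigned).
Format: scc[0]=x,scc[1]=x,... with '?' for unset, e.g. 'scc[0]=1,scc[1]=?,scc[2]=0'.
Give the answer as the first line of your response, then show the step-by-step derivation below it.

scc[0]=3,scc[1]=1,scc[2]=0,scc[3]=0,scc[4]=2,scc[5]=?

step 1: low=(low[0]=0,low[1]=?,low[2]=1,low[3]=1,low[4]=?,low[5]=?); scc=(scc[0]=?,scc[1]=?,scc[2]=?,scc[3]=?,scc[4]=?,scc[5]=?)
step 2: low=(low[0]=0,low[1]=?,low[2]=1,low[3]=1,low[4]=?,low[5]=?); scc=(scc[0]=?,scc[1]=?,scc[2]=0,scc[3]=0,scc[4]=?,scc[5]=?)
step 3: low=(low[0]=0,low[1]=4,low[2]=1,low[3]=1,low[4]=3,low[5]=?); scc=(scc[0]=?,scc[1]=1,scc[2]=0,scc[3]=0,scc[4]=?,scc[5]=?)
step 4: low=(low[0]=0,low[1]=4,low[2]=1,low[3]=1,low[4]=3,low[5]=?); scc=(scc[0]=?,scc[1]=1,scc[2]=0,scc[3]=0,scc[4]=2,scc[5]=?)
step 5: low=(low[0]=0,low[1]=4,low[2]=1,low[3]=1,low[4]=3,low[5]=?); scc=(scc[0]=3,scc[1]=1,scc[2]=0,scc[3]=0,scc[4]=2,scc[5]=?)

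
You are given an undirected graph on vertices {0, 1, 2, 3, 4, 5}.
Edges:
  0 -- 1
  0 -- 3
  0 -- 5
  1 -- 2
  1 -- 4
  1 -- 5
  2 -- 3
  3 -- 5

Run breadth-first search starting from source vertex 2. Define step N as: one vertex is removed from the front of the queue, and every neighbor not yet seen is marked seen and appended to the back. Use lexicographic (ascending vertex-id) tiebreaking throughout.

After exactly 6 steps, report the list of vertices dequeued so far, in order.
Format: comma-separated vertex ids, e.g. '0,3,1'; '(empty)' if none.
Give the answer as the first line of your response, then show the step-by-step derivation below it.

2,1,3,0,4,5

step 1: dequeue 2; queue=[1,3]; order=2
step 2: dequeue 1; queue=[3,0,4,5]; order=2,1
step 3: dequeue 3; queue=[0,4,5]; order=2,1,3
step 4: dequeue 0; queue=[4,5]; order=2,1,3,0
step 5: dequeue 4; queue=[5]; order=2,1,3,0,4
step 6: dequeue 5; queue=[(empty)]; order=2,1,3,0,4,5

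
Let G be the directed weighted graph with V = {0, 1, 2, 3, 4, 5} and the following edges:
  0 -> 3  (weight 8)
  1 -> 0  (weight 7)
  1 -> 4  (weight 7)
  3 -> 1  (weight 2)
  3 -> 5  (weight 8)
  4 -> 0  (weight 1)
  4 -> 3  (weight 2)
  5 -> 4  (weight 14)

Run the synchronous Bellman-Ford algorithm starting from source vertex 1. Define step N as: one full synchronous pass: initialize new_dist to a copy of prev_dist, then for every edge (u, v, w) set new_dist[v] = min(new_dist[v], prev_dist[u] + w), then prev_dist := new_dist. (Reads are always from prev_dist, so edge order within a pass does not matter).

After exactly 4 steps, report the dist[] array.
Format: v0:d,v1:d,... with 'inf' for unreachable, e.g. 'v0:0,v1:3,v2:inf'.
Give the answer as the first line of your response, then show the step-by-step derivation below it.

v0:7,v1:0,v2:inf,v3:9,v4:7,v5:17

step 1: dist = v0:7,v1:0,v2:inf,v3:inf,v4:7,v5:inf
step 2: dist = v0:7,v1:0,v2:inf,v3:9,v4:7,v5:inf
step 3: dist = v0:7,v1:0,v2:inf,v3:9,v4:7,v5:17
step 4: dist = v0:7,v1:0,v2:inf,v3:9,v4:7,v5:17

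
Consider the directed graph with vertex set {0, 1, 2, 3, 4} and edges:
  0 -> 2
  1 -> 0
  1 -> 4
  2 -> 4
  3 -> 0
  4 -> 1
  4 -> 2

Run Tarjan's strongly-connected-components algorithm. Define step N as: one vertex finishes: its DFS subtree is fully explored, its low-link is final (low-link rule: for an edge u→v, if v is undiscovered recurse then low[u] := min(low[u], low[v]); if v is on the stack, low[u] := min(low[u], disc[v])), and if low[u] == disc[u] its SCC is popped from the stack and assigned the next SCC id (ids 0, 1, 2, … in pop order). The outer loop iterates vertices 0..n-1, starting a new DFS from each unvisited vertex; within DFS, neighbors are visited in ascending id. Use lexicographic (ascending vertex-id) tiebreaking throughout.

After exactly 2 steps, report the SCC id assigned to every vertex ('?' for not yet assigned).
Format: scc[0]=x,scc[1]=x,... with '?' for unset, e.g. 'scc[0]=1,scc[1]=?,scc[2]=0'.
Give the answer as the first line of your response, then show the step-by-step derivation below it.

scc[0]=?,scc[1]=?,scc[2]=?,scc[3]=?,scc[4]=?

step 1: low=(low[0]=0,low[1]=0,low[2]=1,low[3]=?,low[4]=2); scc=(scc[0]=?,scc[1]=?,scc[2]=?,scc[3]=?,scc[4]=?)
step 2: low=(low[0]=0,low[1]=0,low[2]=1,low[3]=?,low[4]=0); scc=(scc[0]=?,scc[1]=?,scc[2]=?,scc[3]=?,scc[4]=?)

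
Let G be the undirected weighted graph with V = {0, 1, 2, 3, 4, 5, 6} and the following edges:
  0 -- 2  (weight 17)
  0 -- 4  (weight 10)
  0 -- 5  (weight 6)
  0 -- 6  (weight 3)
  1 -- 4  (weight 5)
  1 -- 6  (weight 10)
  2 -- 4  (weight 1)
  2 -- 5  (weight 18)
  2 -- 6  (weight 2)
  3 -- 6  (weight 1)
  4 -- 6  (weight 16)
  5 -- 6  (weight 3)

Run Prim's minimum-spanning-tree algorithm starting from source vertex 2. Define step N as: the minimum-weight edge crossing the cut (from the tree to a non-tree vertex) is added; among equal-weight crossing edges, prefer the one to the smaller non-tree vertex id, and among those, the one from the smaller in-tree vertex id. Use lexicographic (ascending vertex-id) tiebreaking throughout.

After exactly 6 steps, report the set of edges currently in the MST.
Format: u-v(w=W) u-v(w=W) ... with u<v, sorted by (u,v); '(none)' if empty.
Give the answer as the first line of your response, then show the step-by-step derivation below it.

0-6(w=3) 1-4(w=5) 2-4(w=1) 2-6(w=2) 3-6(w=1) 5-6(w=3)

step 1: add edge 2-4 (w=1); MST = {2-4(w=1)}
step 2: add edge 2-6 (w=2); MST = {2-4(w=1) 2-6(w=2)}
step 3: add edge 3-6 (w=1); MST = {2-4(w=1) 2-6(w=2) 3-6(w=1)}
step 4: add edge 0-6 (w=3); MST = {0-6(w=3) 2-4(w=1) 2-6(w=2) 3-6(w=1)}
step 5: add edge 5-6 (w=3); MST = {0-6(w=3) 2-4(w=1) 2-6(w=2) 3-6(w=1) 5-6(w=3)}
step 6: add edge 1-4 (w=5); MST = {0-6(w=3) 1-4(w=5) 2-4(w=1) 2-6(w=2) 3-6(w=1) 5-6(w=3)}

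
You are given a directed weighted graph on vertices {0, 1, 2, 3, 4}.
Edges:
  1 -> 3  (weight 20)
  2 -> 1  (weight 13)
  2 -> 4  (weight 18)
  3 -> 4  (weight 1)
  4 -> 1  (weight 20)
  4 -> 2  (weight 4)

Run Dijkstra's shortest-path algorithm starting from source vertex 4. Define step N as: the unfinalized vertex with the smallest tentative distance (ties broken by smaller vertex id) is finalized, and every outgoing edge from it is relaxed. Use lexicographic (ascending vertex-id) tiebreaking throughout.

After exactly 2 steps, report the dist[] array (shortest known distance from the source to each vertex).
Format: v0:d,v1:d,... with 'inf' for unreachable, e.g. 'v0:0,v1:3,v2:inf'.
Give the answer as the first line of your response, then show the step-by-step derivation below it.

v0:inf,v1:17,v2:4,v3:inf,v4:0

step 1: dist = v0:inf,v1:20,v2:4,v3:inf,v4:0
step 2: dist = v0:inf,v1:17,v2:4,v3:inf,v4:0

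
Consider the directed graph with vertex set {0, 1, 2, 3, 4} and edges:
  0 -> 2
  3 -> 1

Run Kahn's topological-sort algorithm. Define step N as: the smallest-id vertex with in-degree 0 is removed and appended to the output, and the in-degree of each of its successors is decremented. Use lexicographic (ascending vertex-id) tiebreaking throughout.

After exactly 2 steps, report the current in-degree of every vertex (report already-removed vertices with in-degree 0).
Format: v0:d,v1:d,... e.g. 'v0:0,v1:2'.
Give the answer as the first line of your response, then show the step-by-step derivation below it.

v0:0,v1:1,v2:0,v3:0,v4:0

step 1: output 0; order=[0]; indeg=(0,1,0,0,0)
step 2: output 2; order=[0,2]; indeg=(0,1,0,0,0)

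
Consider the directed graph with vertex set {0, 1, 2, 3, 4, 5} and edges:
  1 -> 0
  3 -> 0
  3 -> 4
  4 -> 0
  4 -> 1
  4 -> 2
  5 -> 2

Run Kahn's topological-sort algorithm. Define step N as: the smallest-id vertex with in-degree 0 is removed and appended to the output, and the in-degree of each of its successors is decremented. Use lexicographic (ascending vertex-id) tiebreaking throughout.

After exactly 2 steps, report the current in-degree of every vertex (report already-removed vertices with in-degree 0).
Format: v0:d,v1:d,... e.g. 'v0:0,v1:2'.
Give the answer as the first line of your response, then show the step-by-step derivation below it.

v0:1,v1:0,v2:1,v3:0,v4:0,v5:0

step 1: output 3; order=[3]; indeg=(2,1,2,0,0,0)
step 2: output 4; order=[3,4]; indeg=(1,0,1,0,0,0)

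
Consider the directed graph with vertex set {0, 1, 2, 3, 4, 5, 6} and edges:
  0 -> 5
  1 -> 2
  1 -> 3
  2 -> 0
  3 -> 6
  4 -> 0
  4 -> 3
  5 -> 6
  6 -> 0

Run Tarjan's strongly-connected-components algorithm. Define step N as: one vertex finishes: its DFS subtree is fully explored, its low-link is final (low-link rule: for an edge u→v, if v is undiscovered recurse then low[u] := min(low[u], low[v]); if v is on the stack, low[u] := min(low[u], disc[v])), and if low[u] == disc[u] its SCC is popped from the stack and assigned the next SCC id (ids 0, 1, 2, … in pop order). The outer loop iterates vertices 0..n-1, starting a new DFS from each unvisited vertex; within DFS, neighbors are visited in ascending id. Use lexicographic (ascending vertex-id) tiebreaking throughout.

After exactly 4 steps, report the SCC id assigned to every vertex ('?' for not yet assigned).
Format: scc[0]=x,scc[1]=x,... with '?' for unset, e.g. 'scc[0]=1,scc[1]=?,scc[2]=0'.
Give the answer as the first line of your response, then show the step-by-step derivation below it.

scc[0]=0,scc[1]=?,scc[2]=1,scc[3]=?,scc[4]=?,scc[5]=0,scc[6]=0

step 1: low=(low[0]=0,low[1]=?,low[2]=?,low[3]=?,low[4]=?,low[5]=1,low[6]=0); scc=(scc[0]=?,scc[1]=?,scc[2]=?,scc[3]=?,scc[4]=?,scc[5]=?,scc[6]=?)
step 2: low=(low[0]=0,low[1]=?,low[2]=?,low[3]=?,low[4]=?,low[5]=0,low[6]=0); scc=(scc[0]=?,scc[1]=?,scc[2]=?,scc[3]=?,scc[4]=?,scc[5]=?,scc[6]=?)
step 3: low=(low[0]=0,low[1]=?,low[2]=?,low[3]=?,low[4]=?,low[5]=0,low[6]=0); scc=(scc[0]=0,scc[1]=?,scc[2]=?,scc[3]=?,scc[4]=?,scc[5]=0,scc[6]=0)
step 4: low=(low[0]=0,low[1]=3,low[2]=4,low[3]=?,low[4]=?,low[5]=0,low[6]=0); scc=(scc[0]=0,scc[1]=?,scc[2]=1,scc[3]=?,scc[4]=?,scc[5]=0,scc[6]=0)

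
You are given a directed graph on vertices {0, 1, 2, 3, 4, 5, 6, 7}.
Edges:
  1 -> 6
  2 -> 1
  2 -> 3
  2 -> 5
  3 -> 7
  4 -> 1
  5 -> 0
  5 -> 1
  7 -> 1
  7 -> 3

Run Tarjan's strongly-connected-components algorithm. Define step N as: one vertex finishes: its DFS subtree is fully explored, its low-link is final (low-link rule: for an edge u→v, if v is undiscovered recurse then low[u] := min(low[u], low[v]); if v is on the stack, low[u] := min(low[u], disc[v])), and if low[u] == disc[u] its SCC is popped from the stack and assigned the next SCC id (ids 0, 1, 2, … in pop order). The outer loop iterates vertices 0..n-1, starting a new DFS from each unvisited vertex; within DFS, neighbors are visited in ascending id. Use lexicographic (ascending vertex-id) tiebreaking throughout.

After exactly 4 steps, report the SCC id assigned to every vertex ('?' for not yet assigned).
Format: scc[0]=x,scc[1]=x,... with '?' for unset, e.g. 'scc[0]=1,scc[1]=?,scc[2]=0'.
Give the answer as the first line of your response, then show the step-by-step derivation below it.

scc[0]=0,scc[1]=2,scc[2]=?,scc[3]=?,scc[4]=?,scc[5]=?,scc[6]=1,scc[7]=?

step 1: low=(low[0]=0,low[1]=?,low[2]=?,low[3]=?,low[4]=?,low[5]=?,low[6]=?,low[7]=?); scc=(scc[0]=0,scc[1]=?,scc[2]=?,scc[3]=?,scc[4]=?,scc[5]=?,scc[6]=?,scc[7]=?)
step 2: low=(low[0]=0,low[1]=1,low[2]=?,low[3]=?,low[4]=?,low[5]=?,low[6]=2,low[7]=?); scc=(scc[0]=0,scc[1]=?,scc[2]=?,scc[3]=?,scc[4]=?,scc[5]=?,scc[6]=1,scc[7]=?)
step 3: low=(low[0]=0,low[1]=1,low[2]=?,low[3]=?,low[4]=?,low[5]=?,low[6]=2,low[7]=?); scc=(scc[0]=0,scc[1]=2,scc[2]=?,scc[3]=?,scc[4]=?,scc[5]=?,scc[6]=1,scc[7]=?)
step 4: low=(low[0]=0,low[1]=1,low[2]=3,low[3]=4,low[4]=?,low[5]=?,low[6]=2,low[7]=4); scc=(scc[0]=0,scc[1]=2,scc[2]=?,scc[3]=?,scc[4]=?,scc[5]=?,scc[6]=1,scc[7]=?)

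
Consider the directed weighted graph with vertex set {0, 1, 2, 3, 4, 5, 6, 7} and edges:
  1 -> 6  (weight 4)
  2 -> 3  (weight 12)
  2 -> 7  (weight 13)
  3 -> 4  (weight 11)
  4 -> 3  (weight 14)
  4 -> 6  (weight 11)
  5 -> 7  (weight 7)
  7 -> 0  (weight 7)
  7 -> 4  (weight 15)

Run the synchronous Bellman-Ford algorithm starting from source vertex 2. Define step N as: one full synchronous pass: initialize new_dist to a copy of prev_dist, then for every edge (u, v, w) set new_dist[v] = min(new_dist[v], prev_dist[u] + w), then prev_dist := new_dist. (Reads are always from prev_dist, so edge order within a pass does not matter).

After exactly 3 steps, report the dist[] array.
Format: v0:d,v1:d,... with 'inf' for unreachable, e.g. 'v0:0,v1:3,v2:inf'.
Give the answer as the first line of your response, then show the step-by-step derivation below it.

v0:20,v1:inf,v2:0,v3:12,v4:23,v5:inf,v6:34,v7:13

step 1: dist = v0:inf,v1:inf,v2:0,v3:12,v4:inf,v5:inf,v6:inf,v7:13
step 2: dist = v0:20,v1:inf,v2:0,v3:12,v4:23,v5:inf,v6:inf,v7:13
step 3: dist = v0:20,v1:inf,v2:0,v3:12,v4:23,v5:inf,v6:34,v7:13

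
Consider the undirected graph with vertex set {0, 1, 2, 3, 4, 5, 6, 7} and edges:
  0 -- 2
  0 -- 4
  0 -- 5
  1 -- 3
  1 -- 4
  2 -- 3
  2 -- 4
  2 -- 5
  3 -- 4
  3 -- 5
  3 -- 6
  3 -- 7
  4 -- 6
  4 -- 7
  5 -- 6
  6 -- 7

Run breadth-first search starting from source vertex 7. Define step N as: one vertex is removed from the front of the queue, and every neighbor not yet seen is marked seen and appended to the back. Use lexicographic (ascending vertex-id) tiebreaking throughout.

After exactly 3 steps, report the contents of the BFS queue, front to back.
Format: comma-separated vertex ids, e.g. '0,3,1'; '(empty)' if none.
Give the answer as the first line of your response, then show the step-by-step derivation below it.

6,1,2,5,0

step 1: dequeue 7; queue=[3,4,6]; order=7
step 2: dequeue 3; queue=[4,6,1,2,5]; order=7,3
step 3: dequeue 4; queue=[6,1,2,5,0]; order=7,3,4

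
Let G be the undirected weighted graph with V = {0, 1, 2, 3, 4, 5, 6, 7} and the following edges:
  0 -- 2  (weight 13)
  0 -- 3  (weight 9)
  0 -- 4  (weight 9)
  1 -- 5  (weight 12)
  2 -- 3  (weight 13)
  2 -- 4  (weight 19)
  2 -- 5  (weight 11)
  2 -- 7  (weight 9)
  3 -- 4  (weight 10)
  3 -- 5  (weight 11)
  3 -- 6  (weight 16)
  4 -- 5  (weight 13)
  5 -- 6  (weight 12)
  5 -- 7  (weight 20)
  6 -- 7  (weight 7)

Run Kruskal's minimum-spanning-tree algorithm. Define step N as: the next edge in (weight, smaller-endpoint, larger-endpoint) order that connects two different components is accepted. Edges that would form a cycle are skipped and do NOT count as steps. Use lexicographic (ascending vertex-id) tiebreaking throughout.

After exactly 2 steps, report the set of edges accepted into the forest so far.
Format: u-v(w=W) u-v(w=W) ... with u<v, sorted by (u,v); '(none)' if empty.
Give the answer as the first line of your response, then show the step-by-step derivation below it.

0-3(w=9) 6-7(w=7)

step 1: add edge 6-7 (w=7); MST = {6-7(w=7)}
step 2: add edge 0-3 (w=9); MST = {0-3(w=9) 6-7(w=7)}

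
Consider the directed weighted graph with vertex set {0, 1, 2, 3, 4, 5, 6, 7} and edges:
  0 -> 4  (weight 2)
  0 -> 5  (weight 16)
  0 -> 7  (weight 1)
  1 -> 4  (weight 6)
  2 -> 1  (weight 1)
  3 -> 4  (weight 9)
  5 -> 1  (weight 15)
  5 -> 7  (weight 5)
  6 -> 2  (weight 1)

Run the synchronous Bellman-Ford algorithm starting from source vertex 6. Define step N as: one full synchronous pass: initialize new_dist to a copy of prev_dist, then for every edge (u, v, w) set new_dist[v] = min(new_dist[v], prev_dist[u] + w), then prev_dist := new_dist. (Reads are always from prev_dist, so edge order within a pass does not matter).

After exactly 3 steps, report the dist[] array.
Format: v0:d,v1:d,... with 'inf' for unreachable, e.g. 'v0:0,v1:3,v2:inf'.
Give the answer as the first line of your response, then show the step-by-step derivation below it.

v0:inf,v1:2,v2:1,v3:inf,v4:8,v5:inf,v6:0,v7:inf

step 1: dist = v0:inf,v1:inf,v2:1,v3:inf,v4:inf,v5:inf,v6:0,v7:inf
step 2: dist = v0:inf,v1:2,v2:1,v3:inf,v4:inf,v5:inf,v6:0,v7:inf
step 3: dist = v0:inf,v1:2,v2:1,v3:inf,v4:8,v5:inf,v6:0,v7:inf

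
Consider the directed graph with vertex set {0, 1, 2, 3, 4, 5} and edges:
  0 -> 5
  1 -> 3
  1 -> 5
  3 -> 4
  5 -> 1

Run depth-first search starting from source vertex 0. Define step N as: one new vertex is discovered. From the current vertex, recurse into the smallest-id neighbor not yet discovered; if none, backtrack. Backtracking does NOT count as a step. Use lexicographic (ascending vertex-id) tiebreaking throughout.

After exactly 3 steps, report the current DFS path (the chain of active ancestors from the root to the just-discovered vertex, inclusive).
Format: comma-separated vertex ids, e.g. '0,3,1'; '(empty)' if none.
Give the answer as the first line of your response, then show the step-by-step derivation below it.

0,5,1

step 1: discover 0; path=0; order=0
step 2: discover 5; path=0>5; order=0,5
step 3: discover 1; path=0>5>1; order=0,5,1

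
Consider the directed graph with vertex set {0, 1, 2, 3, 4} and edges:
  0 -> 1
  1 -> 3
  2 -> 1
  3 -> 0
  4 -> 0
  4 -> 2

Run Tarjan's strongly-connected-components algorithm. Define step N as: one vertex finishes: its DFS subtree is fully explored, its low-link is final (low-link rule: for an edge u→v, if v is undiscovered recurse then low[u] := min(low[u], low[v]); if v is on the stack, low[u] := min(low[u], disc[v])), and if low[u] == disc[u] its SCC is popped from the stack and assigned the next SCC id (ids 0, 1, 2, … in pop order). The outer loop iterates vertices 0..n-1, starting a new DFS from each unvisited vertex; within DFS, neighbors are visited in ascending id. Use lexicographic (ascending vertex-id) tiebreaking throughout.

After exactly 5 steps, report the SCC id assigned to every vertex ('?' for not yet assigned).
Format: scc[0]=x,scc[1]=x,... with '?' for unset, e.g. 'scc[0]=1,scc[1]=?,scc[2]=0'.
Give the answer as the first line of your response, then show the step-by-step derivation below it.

scc[0]=0,scc[1]=0,scc[2]=1,scc[3]=0,scc[4]=2

step 1: low=(low[0]=0,low[1]=1,low[2]=?,low[3]=0,low[4]=?); scc=(scc[0]=?,scc[1]=?,scc[2]=?,scc[3]=?,scc[4]=?)
step 2: low=(low[0]=0,low[1]=0,low[2]=?,low[3]=0,low[4]=?); scc=(scc[0]=?,scc[1]=?,scc[2]=?,scc[3]=?,scc[4]=?)
step 3: low=(low[0]=0,low[1]=0,low[2]=?,low[3]=0,low[4]=?); scc=(scc[0]=0,scc[1]=0,scc[2]=?,scc[3]=0,scc[4]=?)
step 4: low=(low[0]=0,low[1]=0,low[2]=3,low[3]=0,low[4]=?); scc=(scc[0]=0,scc[1]=0,scc[2]=1,scc[3]=0,scc[4]=?)
step 5: low=(low[0]=0,low[1]=0,low[2]=3,low[3]=0,low[4]=4); scc=(scc[0]=0,scc[1]=0,scc[2]=1,scc[3]=0,scc[4]=2)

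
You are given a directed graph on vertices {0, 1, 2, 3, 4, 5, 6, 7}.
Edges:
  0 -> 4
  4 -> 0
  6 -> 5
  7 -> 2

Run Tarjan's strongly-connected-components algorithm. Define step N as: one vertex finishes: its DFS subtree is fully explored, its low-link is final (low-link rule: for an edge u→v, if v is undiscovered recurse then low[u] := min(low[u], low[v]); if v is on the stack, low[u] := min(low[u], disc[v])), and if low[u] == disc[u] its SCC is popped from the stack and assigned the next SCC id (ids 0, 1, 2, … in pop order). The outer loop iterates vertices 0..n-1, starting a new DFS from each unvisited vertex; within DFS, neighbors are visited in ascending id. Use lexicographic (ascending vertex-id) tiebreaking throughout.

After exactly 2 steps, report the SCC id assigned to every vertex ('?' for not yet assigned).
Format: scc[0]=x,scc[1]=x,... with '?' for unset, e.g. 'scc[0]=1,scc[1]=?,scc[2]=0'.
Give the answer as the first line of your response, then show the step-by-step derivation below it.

scc[0]=0,scc[1]=?,scc[2]=?,scc[3]=?,scc[4]=0,scc[5]=?,scc[6]=?,scc[7]=?

step 1: low=(low[0]=0,low[1]=?,low[2]=?,low[3]=?,low[4]=0,low[5]=?,low[6]=?,low[7]=?); scc=(scc[0]=?,scc[1]=?,scc[2]=?,scc[3]=?,scc[4]=?,scc[5]=?,scc[6]=?,scc[7]=?)
step 2: low=(low[0]=0,low[1]=?,low[2]=?,low[3]=?,low[4]=0,low[5]=?,low[6]=?,low[7]=?); scc=(scc[0]=0,scc[1]=?,scc[2]=?,scc[3]=?,scc[4]=0,scc[5]=?,scc[6]=?,scc[7]=?)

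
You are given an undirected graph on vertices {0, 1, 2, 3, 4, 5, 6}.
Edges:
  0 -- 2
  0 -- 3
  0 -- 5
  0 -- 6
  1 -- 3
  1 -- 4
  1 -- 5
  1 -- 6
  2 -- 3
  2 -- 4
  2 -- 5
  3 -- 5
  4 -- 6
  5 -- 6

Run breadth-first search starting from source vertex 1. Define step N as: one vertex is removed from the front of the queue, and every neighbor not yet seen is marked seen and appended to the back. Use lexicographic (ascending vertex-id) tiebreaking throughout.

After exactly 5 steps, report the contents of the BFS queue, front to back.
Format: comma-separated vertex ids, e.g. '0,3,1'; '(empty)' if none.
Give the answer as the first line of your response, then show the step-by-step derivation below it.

0,2

step 1: dequeue 1; queue=[3,4,5,6]; order=1
step 2: dequeue 3; queue=[4,5,6,0,2]; order=1,3
step 3: dequeue 4; queue=[5,6,0,2]; order=1,3,4
step 4: dequeue 5; queue=[6,0,2]; order=1,3,4,5
step 5: dequeue 6; queue=[0,2]; order=1,3,4,5,6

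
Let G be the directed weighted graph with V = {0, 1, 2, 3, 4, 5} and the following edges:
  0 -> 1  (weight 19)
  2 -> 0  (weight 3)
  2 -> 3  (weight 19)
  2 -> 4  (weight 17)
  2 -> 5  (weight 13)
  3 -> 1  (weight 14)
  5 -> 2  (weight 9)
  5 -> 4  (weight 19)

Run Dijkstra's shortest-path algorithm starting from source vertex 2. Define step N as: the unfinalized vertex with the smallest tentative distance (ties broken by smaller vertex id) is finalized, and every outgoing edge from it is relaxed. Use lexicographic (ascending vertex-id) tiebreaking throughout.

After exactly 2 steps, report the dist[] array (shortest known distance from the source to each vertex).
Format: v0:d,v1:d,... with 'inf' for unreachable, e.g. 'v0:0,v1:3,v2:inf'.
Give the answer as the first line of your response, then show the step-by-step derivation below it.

v0:3,v1:22,v2:0,v3:19,v4:17,v5:13

step 1: dist = v0:3,v1:inf,v2:0,v3:19,v4:17,v5:13
step 2: dist = v0:3,v1:22,v2:0,v3:19,v4:17,v5:13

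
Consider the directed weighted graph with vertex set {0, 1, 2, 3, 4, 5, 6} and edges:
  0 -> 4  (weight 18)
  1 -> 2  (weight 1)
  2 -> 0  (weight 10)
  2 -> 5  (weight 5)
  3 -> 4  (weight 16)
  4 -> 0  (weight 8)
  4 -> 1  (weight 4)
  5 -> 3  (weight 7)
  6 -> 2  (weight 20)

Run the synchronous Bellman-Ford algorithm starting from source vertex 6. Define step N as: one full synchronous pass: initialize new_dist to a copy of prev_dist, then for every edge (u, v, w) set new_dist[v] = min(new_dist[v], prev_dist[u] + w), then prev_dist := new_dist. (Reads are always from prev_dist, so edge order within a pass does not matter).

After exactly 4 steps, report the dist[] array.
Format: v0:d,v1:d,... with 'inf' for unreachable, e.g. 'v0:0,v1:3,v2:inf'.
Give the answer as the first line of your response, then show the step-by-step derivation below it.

v0:30,v1:52,v2:20,v3:32,v4:48,v5:25,v6:0

step 1: dist = v0:inf,v1:inf,v2:20,v3:inf,v4:inf,v5:inf,v6:0
step 2: dist = v0:30,v1:inf,v2:20,v3:inf,v4:inf,v5:25,v6:0
step 3: dist = v0:30,v1:inf,v2:20,v3:32,v4:48,v5:25,v6:0
step 4: dist = v0:30,v1:52,v2:20,v3:32,v4:48,v5:25,v6:0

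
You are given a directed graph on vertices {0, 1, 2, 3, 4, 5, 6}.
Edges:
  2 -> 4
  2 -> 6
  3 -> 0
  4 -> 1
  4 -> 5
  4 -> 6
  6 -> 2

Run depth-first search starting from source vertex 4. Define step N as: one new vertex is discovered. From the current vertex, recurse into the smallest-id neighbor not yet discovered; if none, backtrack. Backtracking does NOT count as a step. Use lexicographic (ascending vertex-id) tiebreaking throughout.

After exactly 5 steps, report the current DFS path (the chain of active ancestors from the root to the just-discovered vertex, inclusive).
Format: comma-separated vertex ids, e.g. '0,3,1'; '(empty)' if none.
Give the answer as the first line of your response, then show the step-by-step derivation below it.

4,6,2

step 1: discover 4; path=4; order=4
step 2: discover 1; path=4>1; order=4,1
step 3: discover 5; path=4>5; order=4,1,5
step 4: discover 6; path=4>6; order=4,1,5,6
step 5: discover 2; path=4>6>2; order=4,1,5,6,2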